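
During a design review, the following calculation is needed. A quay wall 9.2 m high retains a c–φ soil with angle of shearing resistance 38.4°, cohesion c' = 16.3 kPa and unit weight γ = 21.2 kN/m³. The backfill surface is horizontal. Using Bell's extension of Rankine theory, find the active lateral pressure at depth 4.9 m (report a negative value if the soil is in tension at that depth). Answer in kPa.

8.52 kPa

K_a = (1 − sin φ)/(1 + sin φ) = 0.2337.
σ_a = K_a γ z − 2c√K_a = 0.2337×21.2×4.9 − 2×16.3×0.4834 = 8.517 kPa.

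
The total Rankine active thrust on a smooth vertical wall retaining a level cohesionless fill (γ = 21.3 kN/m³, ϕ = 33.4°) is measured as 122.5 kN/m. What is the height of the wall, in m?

K_a = 0.2899. P_a = ½ K_a γ H² ⇒ H = √(2P_a/(K_a γ)).
H = √(2×122.5/(0.2899×21.3)) = 6.299 m.

6.30 m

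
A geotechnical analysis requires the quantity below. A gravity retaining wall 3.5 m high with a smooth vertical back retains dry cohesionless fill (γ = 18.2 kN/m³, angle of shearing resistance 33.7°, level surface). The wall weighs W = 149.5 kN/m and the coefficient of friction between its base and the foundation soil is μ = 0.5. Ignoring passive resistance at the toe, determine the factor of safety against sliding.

2.34

K_a = tan²(45° − 33.7°/2) = 0.2863.
P_a = ½K_aγH² = 0.5×0.2863×18.2×3.5² = 31.92 kN/m, acting at H/3 = 1.167 m above the base.
FS_sliding = μW / P_a = 0.5×149.5 / 31.92 = 2.342.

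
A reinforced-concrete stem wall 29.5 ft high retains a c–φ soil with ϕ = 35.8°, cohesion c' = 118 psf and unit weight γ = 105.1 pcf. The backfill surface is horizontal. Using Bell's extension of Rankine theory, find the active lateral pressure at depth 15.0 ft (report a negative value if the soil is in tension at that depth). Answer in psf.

292 psf

K_a = (1 − sin φ)/(1 + sin φ) = 0.2619.
σ_a = K_a γ z − 2c√K_a = 0.2619×105.1×15.0 − 2×118×0.5117 = 292.1 psf.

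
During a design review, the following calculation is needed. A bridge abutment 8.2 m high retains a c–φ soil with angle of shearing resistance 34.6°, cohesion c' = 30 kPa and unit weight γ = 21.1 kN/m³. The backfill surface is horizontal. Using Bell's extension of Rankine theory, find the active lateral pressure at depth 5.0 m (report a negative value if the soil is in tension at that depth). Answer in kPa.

-2.42 kPa

K_a = (1 − sin φ)/(1 + sin φ) = 0.2756.
σ_a = K_a γ z − 2c√K_a = 0.2756×21.1×5.0 − 2×30×0.5250 = -2.421 kPa.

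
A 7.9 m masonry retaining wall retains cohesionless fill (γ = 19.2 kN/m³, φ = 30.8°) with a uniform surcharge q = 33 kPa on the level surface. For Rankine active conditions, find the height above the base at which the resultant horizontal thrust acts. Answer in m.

K_a = 0.3227.
Triangular part P₁ = ½K_aγH² = 193.3 at H/3 = 2.633 m; rectangular part P₂ = K_a q H = 84.13 at H/2 = 3.950 m.
ȳ = (P₁·2.633 + P₂·3.950)/(P₁+P₂) = 3.033 m.

3.03 m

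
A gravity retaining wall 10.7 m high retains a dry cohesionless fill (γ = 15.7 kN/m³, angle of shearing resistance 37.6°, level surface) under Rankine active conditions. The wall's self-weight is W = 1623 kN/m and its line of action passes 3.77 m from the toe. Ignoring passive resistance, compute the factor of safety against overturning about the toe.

K_a = tan²(45° − 37.6°/2) = 0.2421.
P_a = ½K_aγH² = 0.5×0.2421×15.7×10.7² = 217.6 kN/m, acting at H/3 = 3.567 m above the base.
Overturning moment M_o = P_a × H/3 = 217.6 × 3.567 = 776.1.
Resisting moment M_r = W × 3.77 = 1623 × 3.77 = 6119.
FS_overturning = M_r/M_o = 6119/776.1 = 7.884.

7.88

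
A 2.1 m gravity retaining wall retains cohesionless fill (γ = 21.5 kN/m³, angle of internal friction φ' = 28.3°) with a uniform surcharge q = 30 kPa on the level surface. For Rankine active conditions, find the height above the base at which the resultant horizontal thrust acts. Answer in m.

K_a = 0.3568.
Triangular part P₁ = ½K_aγH² = 16.91 at H/3 = 0.7000 m; rectangular part P₂ = K_a q H = 22.48 at H/2 = 1.050 m.
ȳ = (P₁·0.7000 + P₂·1.050)/(P₁+P₂) = 0.8997 m.

0.900 m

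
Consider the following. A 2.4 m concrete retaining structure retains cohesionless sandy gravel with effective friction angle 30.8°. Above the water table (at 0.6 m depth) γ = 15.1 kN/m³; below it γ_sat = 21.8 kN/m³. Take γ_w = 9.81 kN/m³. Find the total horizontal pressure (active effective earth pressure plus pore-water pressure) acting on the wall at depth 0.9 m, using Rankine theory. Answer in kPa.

K_a = (1 − sin φ)/(1 + sin φ) = 0.3227.
γ' = 21.8 − 9.81 = 11.99 kN/m³.
Effective vertical stress at 0.9 m: σ'_v = 15.1×0.6 + 11.99×0.300 = 12.66 kPa.
σ'_h = K_a σ'_v = 0.3227 × 12.66 = 4.085 kPa; u = γ_w × 0.300 = 2.943 kPa.
Total σ_h = 4.085 + 2.943 = 7.028 kPa.

7.03 kPa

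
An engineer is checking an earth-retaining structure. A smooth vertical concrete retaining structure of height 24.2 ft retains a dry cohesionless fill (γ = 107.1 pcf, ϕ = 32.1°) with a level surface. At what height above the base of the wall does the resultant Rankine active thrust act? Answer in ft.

8.07 ft

K_a = 0.3060.
The pressure distribution is triangular, so the resultant acts at H/3 above the base = 24.2/3 = 8.067 ft.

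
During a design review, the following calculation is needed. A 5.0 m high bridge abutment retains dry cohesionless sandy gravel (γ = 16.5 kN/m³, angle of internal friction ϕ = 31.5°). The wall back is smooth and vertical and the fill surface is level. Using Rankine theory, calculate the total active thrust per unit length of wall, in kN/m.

64.7 kN/m

K_a = tan²(45° − φ/2) = 0.3136.
P_a = ½ K_a γ H² = 0.5 × 0.3136 × 16.5 × 5.0² = 64.69 kN/m.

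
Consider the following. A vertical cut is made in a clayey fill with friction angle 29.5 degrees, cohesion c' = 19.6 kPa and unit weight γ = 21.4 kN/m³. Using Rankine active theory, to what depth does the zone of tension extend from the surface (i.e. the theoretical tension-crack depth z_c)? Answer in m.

K_a = tan²(45° − 29.5°/2) = 0.3401; √K_a = 0.5832.
The active pressure is zero where K_a γ z = 2c√K_a, so z_c = 2c/(γ√K_a) = 2×19.6/(21.4×0.5832) = 3.141 m.

3.14 m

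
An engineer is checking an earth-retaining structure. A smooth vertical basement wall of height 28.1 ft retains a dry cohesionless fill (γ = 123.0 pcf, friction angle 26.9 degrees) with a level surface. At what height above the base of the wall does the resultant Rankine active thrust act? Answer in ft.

9.37 ft

K_a = 0.3770.
The pressure distribution is triangular, so the resultant acts at H/3 above the base = 28.1/3 = 9.367 ft.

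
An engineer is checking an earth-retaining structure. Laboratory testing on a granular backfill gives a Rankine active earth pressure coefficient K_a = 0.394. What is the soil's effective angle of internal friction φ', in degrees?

K_a = tan²(45° − φ/2) ⇒ 45° − φ/2 = arctan(√0.394) = 32.12°.
φ = 2(45° − 32.12°) = 25.77°.

25.8°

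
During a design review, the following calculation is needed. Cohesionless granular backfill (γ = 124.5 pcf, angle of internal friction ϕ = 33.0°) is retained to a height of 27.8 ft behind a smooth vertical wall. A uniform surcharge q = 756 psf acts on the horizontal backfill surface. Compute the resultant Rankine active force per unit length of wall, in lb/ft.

20400 lb/ft

K_a = tan²(45° − φ/2) = 0.2948.
Soil triangle: ½ K_a γ H² = 0.5×0.2948×124.5×27.8² = 14180 lb/ft.
Surcharge rectangle: K_a q H = 0.2948×756×27.8 = 6196 lb/ft.
Total = 14180 + 6196 = 20380 lb/ft.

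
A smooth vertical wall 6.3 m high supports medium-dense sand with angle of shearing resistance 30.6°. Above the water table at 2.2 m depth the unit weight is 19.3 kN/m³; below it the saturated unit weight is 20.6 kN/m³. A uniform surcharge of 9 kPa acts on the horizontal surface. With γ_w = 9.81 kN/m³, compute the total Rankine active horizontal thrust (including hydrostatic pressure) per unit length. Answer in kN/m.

202 kN/m

K_a = tan²(45° − φ/2) = 0.3253.
γ' = 20.6 − 9.81 = 10.79 kN/m³. h₂ = H − d_w = 4.1 m.
σ'_h: at surface K_a·q = 2.928; at WT K_a(q+γd_w) = 16.74; at base K_a(q+γd_w+γ'h₂) = 31.14 kPa.
P₁ = ½(2.928+16.74)×2.2 = 21.64; P₂ = ½(16.74+31.14)×4.1 = 98.15; P_w = ½γ_w h₂² = 82.45.
Total = 21.64+98.15+82.45 = 202.2 kN/m.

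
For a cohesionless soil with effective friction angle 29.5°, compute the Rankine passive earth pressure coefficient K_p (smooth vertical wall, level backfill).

2.94

K_p = (1 + sin φ)/(1 − sin φ) = tan²(45° + 29.5°/2) = 2.940.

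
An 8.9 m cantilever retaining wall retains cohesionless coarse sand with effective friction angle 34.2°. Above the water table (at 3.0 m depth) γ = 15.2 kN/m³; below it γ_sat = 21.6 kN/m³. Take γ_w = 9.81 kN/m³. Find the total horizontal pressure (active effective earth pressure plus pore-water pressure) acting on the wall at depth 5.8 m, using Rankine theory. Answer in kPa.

K_a = (1 − sin φ)/(1 + sin φ) = 0.2803.
γ' = 21.6 − 9.81 = 11.79 kN/m³.
Effective vertical stress at 5.8 m: σ'_v = 15.2×3.0 + 11.79×2.80 = 78.61 kPa.
σ'_h = K_a σ'_v = 0.2803 × 78.61 = 22.04 kPa; u = γ_w × 2.80 = 27.47 kPa.
Total σ_h = 22.04 + 27.47 = 49.51 kPa.

49.5 kPa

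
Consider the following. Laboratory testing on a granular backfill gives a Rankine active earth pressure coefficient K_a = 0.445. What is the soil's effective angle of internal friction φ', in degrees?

22.6°

K_a = tan²(45° − φ/2) ⇒ 45° − φ/2 = arctan(√0.445) = 33.71°.
φ = 2(45° − 33.71°) = 22.59°.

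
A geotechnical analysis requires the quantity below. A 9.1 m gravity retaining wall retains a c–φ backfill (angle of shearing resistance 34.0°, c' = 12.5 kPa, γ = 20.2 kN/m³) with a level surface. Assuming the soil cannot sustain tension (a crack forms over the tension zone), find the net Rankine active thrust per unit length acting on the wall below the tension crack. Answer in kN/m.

131 kN/m

K_a = 0.2827; √K_a = 0.5317.
Tension-crack depth z_c = 2c/(γ√K_a) = 2×12.5/(20.2×0.5317) = 2.328 m.
σ_a at base = K_a γ H − 2c√K_a = 0.2827×20.2×9.1 − 2×12.5×0.5317 = 38.68 kPa.
P_a = ½ × 38.68 × (H − z_c) = 0.5×38.68×6.772 = 131.0 kN/m.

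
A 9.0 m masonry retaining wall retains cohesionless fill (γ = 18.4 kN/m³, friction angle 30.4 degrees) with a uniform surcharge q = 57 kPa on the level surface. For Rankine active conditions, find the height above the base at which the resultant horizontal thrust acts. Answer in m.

3.61 m

K_a = 0.3280.
Triangular part P₁ = ½K_aγH² = 244.4 at H/3 = 3.000 m; rectangular part P₂ = K_a q H = 168.3 at H/2 = 4.500 m.
ȳ = (P₁·3.000 + P₂·4.500)/(P₁+P₂) = 3.612 m.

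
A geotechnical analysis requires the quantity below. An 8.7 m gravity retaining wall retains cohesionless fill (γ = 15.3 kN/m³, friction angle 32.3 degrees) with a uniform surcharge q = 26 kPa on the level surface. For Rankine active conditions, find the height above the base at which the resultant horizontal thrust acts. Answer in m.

3.31 m

K_a = 0.3035.
Triangular part P₁ = ½K_aγH² = 175.7 at H/3 = 2.900 m; rectangular part P₂ = K_a q H = 68.65 at H/2 = 4.350 m.
ȳ = (P₁·2.900 + P₂·4.350)/(P₁+P₂) = 3.307 m.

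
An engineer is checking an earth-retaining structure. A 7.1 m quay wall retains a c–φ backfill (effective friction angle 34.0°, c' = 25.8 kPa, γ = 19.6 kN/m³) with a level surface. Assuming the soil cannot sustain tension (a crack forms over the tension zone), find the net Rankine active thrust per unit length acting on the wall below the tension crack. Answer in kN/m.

12.8 kN/m

K_a = 0.2827; √K_a = 0.5317.
Tension-crack depth z_c = 2c/(γ√K_a) = 2×25.8/(19.6×0.5317) = 4.951 m.
σ_a at base = K_a γ H − 2c√K_a = 0.2827×19.6×7.1 − 2×25.8×0.5317 = 11.91 kPa.
P_a = ½ × 11.91 × (H − z_c) = 0.5×11.91×2.149 = 12.79 kN/m.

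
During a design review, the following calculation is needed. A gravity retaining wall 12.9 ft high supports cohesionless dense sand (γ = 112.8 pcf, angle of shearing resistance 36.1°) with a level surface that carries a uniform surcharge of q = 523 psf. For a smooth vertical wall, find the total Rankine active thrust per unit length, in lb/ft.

4170 lb/ft

K_a = tan²(45° − φ/2) = 0.2585.
Soil triangle: ½ K_a γ H² = 0.5×0.2585×112.8×12.9² = 2426 lb/ft.
Surcharge rectangle: K_a q H = 0.2585×523×12.9 = 1744 lb/ft.
Total = 2426 + 1744 = 4170 lb/ft.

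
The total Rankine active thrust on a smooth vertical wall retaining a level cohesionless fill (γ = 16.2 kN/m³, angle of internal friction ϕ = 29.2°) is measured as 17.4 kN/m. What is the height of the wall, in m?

2.50 m

K_a = 0.3442. P_a = ½ K_a γ H² ⇒ H = √(2P_a/(K_a γ)).
H = √(2×17.4/(0.3442×16.2)) = 2.498 m.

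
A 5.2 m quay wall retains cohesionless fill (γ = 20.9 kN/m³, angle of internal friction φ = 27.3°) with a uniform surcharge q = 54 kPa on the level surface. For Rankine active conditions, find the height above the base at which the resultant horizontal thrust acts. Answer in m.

2.17 m

K_a = 0.3711.
Triangular part P₁ = ½K_aγH² = 104.9 at H/3 = 1.733 m; rectangular part P₂ = K_a q H = 104.2 at H/2 = 2.600 m.
ȳ = (P₁·1.733 + P₂·2.600)/(P₁+P₂) = 2.165 m.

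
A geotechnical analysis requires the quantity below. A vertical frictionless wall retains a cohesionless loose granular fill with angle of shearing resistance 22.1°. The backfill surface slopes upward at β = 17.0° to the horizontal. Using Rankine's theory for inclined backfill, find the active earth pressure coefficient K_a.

K_a = cos β · (cos β − √(cos²β − cos²φ)) / (cos β + √(cos²β − cos²φ)).
cos β = 0.9563, cos φ = 0.9265, √(cos²β − cos²φ) = 0.2368.
K_a = 0.9563 × (0.9563 − 0.2368)/(0.9563 + 0.2368) = 0.5767.

0.577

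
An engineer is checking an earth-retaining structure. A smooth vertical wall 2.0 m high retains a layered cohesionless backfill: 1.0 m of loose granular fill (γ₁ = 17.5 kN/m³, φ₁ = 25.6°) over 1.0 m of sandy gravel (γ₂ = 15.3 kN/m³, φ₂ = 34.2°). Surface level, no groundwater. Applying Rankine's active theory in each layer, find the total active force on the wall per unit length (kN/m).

10.5 kN/m

K_a1 = tan²(45°−25.6°/2) = 0.3966; K_a2 = tan²(45°−34.2°/2) = 0.2803.
Layer 1: σ at base = K_a1 γ₁ h₁ = 6.940 kPa; P₁ = ½×6.940×1.0 = 3.470.
Layer 2: σ_v at top = γ₁h₁ = 17.50; σ_h top = K_a2×17.50 = 4.906; σ_h base = K_a2×(17.50+15.3×1.0) = 9.195.
P₂ = ½(4.906+9.195)×1.0 = 7.051. Total P_a = 3.470+7.051 = 10.52 kN/m.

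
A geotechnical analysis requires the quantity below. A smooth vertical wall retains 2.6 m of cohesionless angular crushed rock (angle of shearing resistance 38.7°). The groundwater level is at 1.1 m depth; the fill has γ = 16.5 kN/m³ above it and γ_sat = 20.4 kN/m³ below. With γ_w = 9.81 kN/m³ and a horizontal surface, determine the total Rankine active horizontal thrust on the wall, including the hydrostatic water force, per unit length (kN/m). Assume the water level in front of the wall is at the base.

22.4 kN/m

K_a = tan²(45° − φ/2) = 0.2306.
γ' = 20.4 − 9.81 = 10.59 kN/m³. Depth below WT = 1.5 m.
σ'_h at WT = K_a γ d_w = 4.185 kPa; at base = 4.185 + K_a γ' × 1.5 = 7.848 kPa.
P₁ (0–1.1 m) = ½×4.185×1.1 = 2.302. P₂ (1.1–2.6 m) = ½(4.185+7.848)×1.5 = 9.025.
P_w = ½ γ_w h₂² = 0.5×9.81×1.5² = 11.04. Total = 2.302+9.025+11.04 = 22.36 kN/m.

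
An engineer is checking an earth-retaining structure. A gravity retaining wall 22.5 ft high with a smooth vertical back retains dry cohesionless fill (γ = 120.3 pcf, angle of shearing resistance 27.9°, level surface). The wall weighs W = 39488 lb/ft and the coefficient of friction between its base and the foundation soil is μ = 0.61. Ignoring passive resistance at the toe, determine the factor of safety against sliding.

K_a = tan²(45° − 27.9°/2) = 0.3625.
P_a = ½K_aγH² = 0.5×0.3625×120.3×22.5² = 11040 lb/ft, acting at H/3 = 7.500 ft above the base.
FS_sliding = μW / P_a = 0.61×39488 / 11040 = 2.182.

2.18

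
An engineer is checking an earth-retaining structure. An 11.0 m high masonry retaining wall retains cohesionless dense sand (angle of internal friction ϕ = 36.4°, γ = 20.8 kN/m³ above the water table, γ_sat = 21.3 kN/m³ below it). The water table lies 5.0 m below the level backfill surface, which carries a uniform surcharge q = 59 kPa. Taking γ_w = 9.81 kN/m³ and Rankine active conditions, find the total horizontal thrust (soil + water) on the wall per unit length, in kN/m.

621 kN/m

K_a = tan²(45° − φ/2) = 0.2552.
γ' = 21.3 − 9.81 = 11.49 kN/m³. h₂ = H − d_w = 6.0 m.
σ'_h: at surface K_a·q = 15.05; at WT K_a(q+γd_w) = 41.59; at base K_a(q+γd_w+γ'h₂) = 59.18 kPa.
P₁ = ½(15.05+41.59)×5.0 = 141.6; P₂ = ½(41.59+59.18)×6.0 = 302.3; P_w = ½γ_w h₂² = 176.6.
Total = 141.6+302.3+176.6 = 620.5 kN/m.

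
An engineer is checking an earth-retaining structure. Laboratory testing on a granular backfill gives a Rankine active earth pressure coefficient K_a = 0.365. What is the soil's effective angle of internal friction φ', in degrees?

K_a = tan²(45° − φ/2) ⇒ 45° − φ/2 = arctan(√0.365) = 31.14°.
φ = 2(45° − 31.14°) = 27.72°.

27.7°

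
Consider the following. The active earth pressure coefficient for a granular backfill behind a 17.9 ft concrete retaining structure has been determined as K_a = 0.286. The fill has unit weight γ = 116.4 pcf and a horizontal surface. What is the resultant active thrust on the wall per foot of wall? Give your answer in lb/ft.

5330 lb/ft

P = ½ K_a γ H² = 0.5 × 0.286 × 116.4 × 17.9² = 5333 lb/ft.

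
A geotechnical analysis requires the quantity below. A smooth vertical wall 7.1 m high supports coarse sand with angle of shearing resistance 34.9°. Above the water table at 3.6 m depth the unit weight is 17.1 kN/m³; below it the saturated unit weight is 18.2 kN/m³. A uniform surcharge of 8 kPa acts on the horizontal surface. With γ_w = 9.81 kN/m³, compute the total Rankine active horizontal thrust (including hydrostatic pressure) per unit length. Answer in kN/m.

178 kN/m

K_a = tan²(45° − φ/2) = 0.2721.
γ' = 18.2 − 9.81 = 8.390 kN/m³. h₂ = H − d_w = 3.5 m.
σ'_h: at surface K_a·q = 2.177; at WT K_a(q+γd_w) = 18.93; at base K_a(q+γd_w+γ'h₂) = 26.92 kPa.
P₁ = ½(2.177+18.93)×3.6 = 37.99; P₂ = ½(18.93+26.92)×3.5 = 80.24; P_w = ½γ_w h₂² = 60.09.
Total = 37.99+80.24+60.09 = 178.3 kN/m.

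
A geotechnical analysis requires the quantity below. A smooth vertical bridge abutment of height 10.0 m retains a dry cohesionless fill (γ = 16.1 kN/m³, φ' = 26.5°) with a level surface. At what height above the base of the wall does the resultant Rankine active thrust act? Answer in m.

3.33 m

K_a = 0.3829.
The pressure distribution is triangular, so the resultant acts at H/3 above the base = 10.0/3 = 3.333 m.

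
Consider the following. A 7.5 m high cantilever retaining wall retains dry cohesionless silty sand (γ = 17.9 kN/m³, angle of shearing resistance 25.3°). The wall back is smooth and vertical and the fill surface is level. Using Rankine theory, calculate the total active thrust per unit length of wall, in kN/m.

202 kN/m

K_a = tan²(45° − φ/2) = 0.4012.
P_a = ½ K_a γ H² = 0.5 × 0.4012 × 17.9 × 7.5² = 202.0 kN/m.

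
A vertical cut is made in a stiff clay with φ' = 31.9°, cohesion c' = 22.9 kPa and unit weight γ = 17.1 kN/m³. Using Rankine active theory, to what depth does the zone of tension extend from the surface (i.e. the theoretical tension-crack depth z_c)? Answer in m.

4.82 m

K_a = tan²(45° − 31.9°/2) = 0.3085; √K_a = 0.5555.
The active pressure is zero where K_a γ z = 2c√K_a, so z_c = 2c/(γ√K_a) = 2×22.9/(17.1×0.5555) = 4.822 m.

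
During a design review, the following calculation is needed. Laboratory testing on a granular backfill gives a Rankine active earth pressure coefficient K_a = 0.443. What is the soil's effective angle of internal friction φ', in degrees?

K_a = tan²(45° − φ/2) ⇒ 45° − φ/2 = arctan(√0.443) = 33.65°.
φ = 2(45° − 33.65°) = 22.71°.

22.7°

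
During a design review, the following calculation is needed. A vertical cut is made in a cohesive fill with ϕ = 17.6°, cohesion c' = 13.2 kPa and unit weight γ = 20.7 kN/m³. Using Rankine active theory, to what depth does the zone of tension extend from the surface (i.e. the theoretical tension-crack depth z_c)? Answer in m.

1.74 m

K_a = tan²(45° − 17.6°/2) = 0.5357; √K_a = 0.7319.
The active pressure is zero where K_a γ z = 2c√K_a, so z_c = 2c/(γ√K_a) = 2×13.2/(20.7×0.7319) = 1.743 m.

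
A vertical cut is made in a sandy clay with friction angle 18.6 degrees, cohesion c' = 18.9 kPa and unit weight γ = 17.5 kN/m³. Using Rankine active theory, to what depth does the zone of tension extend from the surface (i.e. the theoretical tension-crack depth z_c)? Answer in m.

3.01 m

K_a = tan²(45° − 18.6°/2) = 0.5163; √K_a = 0.7186.
The active pressure is zero where K_a γ z = 2c√K_a, so z_c = 2c/(γ√K_a) = 2×18.9/(17.5×0.7186) = 3.006 m.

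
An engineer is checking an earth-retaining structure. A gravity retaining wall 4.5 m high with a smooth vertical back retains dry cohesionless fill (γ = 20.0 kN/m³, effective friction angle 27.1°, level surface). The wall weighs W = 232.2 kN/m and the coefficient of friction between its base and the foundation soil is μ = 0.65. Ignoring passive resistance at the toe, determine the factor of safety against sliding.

1.99

K_a = tan²(45° − 27.1°/2) = 0.3741.
P_a = ½K_aγH² = 0.5×0.3741×20.0×4.5² = 75.75 kN/m, acting at H/3 = 1.500 m above the base.
FS_sliding = μW / P_a = 0.65×232.2 / 75.75 = 1.993.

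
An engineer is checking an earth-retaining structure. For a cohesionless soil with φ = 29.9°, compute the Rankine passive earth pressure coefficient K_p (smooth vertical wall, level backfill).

K_p = (1 + sin φ)/(1 − sin φ) = tan²(45° + 29.9°/2) = 2.988.

2.99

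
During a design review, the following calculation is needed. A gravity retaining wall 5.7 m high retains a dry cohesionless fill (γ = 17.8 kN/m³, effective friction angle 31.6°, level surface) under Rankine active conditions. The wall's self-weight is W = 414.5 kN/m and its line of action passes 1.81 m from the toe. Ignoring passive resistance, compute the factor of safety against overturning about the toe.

K_a = tan²(45° − 31.6°/2) = 0.3123.
P_a = ½K_aγH² = 0.5×0.3123×17.8×5.7² = 90.32 kN/m, acting at H/3 = 1.900 m above the base.
Overturning moment M_o = P_a × H/3 = 90.32 × 1.900 = 171.6.
Resisting moment M_r = W × 1.81 = 414.5 × 1.81 = 750.2.
FS_overturning = M_r/M_o = 750.2/171.6 = 4.372.

4.37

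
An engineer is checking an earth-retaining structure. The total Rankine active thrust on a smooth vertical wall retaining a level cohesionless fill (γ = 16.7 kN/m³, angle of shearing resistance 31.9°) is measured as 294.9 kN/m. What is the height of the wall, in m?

10.7 m

K_a = 0.3085. P_a = ½ K_a γ H² ⇒ H = √(2P_a/(K_a γ)).
H = √(2×294.9/(0.3085×16.7)) = 10.70 m.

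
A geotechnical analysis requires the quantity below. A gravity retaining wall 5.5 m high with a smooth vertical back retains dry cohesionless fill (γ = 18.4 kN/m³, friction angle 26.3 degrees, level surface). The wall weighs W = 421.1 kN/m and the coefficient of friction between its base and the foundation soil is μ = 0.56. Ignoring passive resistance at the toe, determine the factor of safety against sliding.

K_a = tan²(45° − 26.3°/2) = 0.3859.
P_a = ½K_aγH² = 0.5×0.3859×18.4×5.5² = 107.4 kN/m, acting at H/3 = 1.833 m above the base.
FS_sliding = μW / P_a = 0.56×421.1 / 107.4 = 2.196.

2.20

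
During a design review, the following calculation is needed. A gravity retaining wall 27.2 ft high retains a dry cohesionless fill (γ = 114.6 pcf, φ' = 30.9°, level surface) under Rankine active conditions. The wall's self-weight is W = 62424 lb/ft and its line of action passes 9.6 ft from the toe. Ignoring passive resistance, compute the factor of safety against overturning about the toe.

4.85

K_a = tan²(45° − 30.9°/2) = 0.3214.
P_a = ½K_aγH² = 0.5×0.3214×114.6×27.2² = 13630 lb/ft, acting at H/3 = 9.067 ft above the base.
Overturning moment M_o = P_a × H/3 = 13630 × 9.067 = 123500.
Resisting moment M_r = W × 9.6 = 62424 × 9.6 = 599300.
FS_overturning = M_r/M_o = 599300/123500 = 4.851.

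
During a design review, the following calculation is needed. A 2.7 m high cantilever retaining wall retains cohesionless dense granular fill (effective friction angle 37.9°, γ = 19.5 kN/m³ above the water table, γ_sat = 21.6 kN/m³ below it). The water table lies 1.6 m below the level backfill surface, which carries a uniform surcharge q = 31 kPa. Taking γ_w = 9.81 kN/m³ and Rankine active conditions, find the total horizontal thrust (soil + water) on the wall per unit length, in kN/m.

K_a = tan²(45° − φ/2) = 0.2389.
γ' = 21.6 − 9.81 = 11.79 kN/m³. h₂ = H − d_w = 1.1 m.
σ'_h: at surface K_a·q = 7.407; at WT K_a(q+γd_w) = 14.86; at base K_a(q+γd_w+γ'h₂) = 17.96 kPa.
P₁ = ½(7.407+14.86)×1.6 = 17.82; P₂ = ½(14.86+17.96)×1.1 = 18.05; P_w = ½γ_w h₂² = 5.935.
Total = 17.82+18.05+5.935 = 41.80 kN/m.

41.8 kN/m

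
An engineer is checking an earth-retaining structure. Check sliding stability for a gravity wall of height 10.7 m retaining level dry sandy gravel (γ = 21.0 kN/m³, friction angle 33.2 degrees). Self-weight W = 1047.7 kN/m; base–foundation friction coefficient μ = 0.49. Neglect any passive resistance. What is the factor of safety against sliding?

1.46

K_a = tan²(45° − 33.2°/2) = 0.2924.
P_a = ½K_aγH² = 0.5×0.2924×21.0×10.7² = 351.5 kN/m, acting at H/3 = 3.567 m above the base.
FS_sliding = μW / P_a = 0.49×1047.7 / 351.5 = 1.461.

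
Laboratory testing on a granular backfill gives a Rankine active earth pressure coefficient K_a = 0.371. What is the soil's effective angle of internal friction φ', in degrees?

K_a = tan²(45° − φ/2) ⇒ 45° − φ/2 = arctan(√0.371) = 31.35°.
φ = 2(45° − 31.35°) = 27.31°.

27.3°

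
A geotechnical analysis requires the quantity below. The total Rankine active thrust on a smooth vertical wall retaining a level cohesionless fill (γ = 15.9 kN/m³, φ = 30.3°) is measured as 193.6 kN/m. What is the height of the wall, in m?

8.60 m

K_a = 0.3293. P_a = ½ K_a γ H² ⇒ H = √(2P_a/(K_a γ)).
H = √(2×193.6/(0.3293×15.9)) = 8.599 m.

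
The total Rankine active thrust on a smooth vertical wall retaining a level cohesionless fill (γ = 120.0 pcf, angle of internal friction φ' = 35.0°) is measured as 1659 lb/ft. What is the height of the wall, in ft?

K_a = 0.2710. P_a = ½ K_a γ H² ⇒ H = √(2P_a/(K_a γ)).
H = √(2×1659/(0.2710×120.0)) = 10.10 ft.

10.1 ft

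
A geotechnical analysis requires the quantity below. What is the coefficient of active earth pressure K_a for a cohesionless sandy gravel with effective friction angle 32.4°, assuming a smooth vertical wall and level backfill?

K_a = (1 − sin φ)/(1 + sin φ) = (1 − sin 32.4°)/(1 + sin 32.4°) = 0.3022.

0.302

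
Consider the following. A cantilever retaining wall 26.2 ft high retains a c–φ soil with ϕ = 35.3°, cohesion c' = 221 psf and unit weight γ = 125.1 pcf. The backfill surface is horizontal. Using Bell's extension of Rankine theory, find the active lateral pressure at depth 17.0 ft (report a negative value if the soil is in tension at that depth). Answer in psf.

K_a = (1 − sin φ)/(1 + sin φ) = 0.2675.
σ_a = K_a γ z − 2c√K_a = 0.2675×125.1×17.0 − 2×221×0.5172 = 340.4 psf.

340 psf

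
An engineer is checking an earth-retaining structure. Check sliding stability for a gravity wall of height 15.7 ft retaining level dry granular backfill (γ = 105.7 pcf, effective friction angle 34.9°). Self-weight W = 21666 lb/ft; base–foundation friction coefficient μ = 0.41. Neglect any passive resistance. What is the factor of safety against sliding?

K_a = tan²(45° − 34.9°/2) = 0.2721.
P_a = ½K_aγH² = 0.5×0.2721×105.7×15.7² = 3545 lb/ft, acting at H/3 = 5.233 ft above the base.
FS_sliding = μW / P_a = 0.41×21666 / 3545 = 2.506.

2.51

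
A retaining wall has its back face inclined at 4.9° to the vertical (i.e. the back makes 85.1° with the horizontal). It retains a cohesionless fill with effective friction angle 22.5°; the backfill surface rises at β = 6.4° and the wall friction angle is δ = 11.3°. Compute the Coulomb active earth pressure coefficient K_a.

0.486

K_a = sin²(α+φ) / [sin²α · sin(α−δ) · (1 + √{sin(φ+δ)sin(φ−β) / (sin(α−δ)sin(α+β))})²].
With α = 85.1°, φ = 22.5°, δ = 11.3°, β = 6.4°: K_a = 0.4857.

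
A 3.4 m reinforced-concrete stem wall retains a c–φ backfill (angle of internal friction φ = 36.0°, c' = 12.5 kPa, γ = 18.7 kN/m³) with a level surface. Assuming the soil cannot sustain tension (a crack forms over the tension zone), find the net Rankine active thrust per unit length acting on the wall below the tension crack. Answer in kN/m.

K_a = 0.2596; √K_a = 0.5095.
Tension-crack depth z_c = 2c/(γ√K_a) = 2×12.5/(18.7×0.5095) = 2.624 m.
σ_a at base = K_a γ H − 2c√K_a = 0.2596×18.7×3.4 − 2×12.5×0.5095 = 3.768 kPa.
P_a = ½ × 3.768 × (H − z_c) = 0.5×3.768×0.7762 = 1.462 kN/m.

1.46 kN/m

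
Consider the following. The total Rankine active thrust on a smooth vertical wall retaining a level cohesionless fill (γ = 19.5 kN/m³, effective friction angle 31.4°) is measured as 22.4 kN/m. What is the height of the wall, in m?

2.70 m

K_a = 0.3149. P_a = ½ K_a γ H² ⇒ H = √(2P_a/(K_a γ)).
H = √(2×22.4/(0.3149×19.5)) = 2.701 m.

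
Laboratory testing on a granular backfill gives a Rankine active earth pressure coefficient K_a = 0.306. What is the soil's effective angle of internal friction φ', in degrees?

32.1°

K_a = tan²(45° − φ/2) ⇒ 45° − φ/2 = arctan(√0.306) = 28.95°.
φ = 2(45° − 28.95°) = 32.10°.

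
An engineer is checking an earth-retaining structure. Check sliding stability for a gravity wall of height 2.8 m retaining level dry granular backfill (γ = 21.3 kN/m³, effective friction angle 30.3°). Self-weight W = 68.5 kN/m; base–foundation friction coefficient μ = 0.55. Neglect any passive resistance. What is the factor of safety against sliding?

1.37

K_a = tan²(45° − 30.3°/2) = 0.3293.
P_a = ½K_aγH² = 0.5×0.3293×21.3×2.8² = 27.50 kN/m, acting at H/3 = 0.9333 m above the base.
FS_sliding = μW / P_a = 0.55×68.5 / 27.50 = 1.370.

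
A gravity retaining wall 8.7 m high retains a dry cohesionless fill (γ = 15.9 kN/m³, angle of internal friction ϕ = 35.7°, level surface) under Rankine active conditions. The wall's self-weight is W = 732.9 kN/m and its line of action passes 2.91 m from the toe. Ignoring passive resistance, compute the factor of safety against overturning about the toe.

K_a = tan²(45° − 35.7°/2) = 0.2630.
P_a = ½K_aγH² = 0.5×0.2630×15.9×8.7² = 158.3 kN/m, acting at H/3 = 2.900 m above the base.
Overturning moment M_o = P_a × H/3 = 158.3 × 2.900 = 458.9.
Resisting moment M_r = W × 2.91 = 732.9 × 2.91 = 2133.
FS_overturning = M_r/M_o = 2133/458.9 = 4.647.

4.65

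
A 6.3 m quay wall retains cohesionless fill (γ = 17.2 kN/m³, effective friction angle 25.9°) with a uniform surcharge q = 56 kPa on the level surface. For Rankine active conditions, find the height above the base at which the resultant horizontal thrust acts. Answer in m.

2.63 m

K_a = 0.3920.
Triangular part P₁ = ½K_aγH² = 133.8 at H/3 = 2.100 m; rectangular part P₂ = K_a q H = 138.3 at H/2 = 3.150 m.
ȳ = (P₁·2.100 + P₂·3.150)/(P₁+P₂) = 2.634 m.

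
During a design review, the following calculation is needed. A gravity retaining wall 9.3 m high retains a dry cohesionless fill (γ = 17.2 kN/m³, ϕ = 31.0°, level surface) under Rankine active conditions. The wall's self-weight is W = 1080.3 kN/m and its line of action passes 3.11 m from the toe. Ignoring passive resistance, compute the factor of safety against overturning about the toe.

K_a = tan²(45° − 31.0°/2) = 0.3201.
P_a = ½K_aγH² = 0.5×0.3201×17.2×9.3² = 238.1 kN/m, acting at H/3 = 3.100 m above the base.
Overturning moment M_o = P_a × H/3 = 238.1 × 3.100 = 738.1.
Resisting moment M_r = W × 3.11 = 1080.3 × 3.11 = 3360.
FS_overturning = M_r/M_o = 3360/738.1 = 4.552.

4.55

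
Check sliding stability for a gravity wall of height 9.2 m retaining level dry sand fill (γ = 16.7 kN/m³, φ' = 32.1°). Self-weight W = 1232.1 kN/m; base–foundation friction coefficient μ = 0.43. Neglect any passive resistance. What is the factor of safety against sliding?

K_a = tan²(45° − 32.1°/2) = 0.3060.
P_a = ½K_aγH² = 0.5×0.3060×16.7×9.2² = 216.3 kN/m, acting at H/3 = 3.067 m above the base.
FS_sliding = μW / P_a = 0.43×1232.1 / 216.3 = 2.450.

2.45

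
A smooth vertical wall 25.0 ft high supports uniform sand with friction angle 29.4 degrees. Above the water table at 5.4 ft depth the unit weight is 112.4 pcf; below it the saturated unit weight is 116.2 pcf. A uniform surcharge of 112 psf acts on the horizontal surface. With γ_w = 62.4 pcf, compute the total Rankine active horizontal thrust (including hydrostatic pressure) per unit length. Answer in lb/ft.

K_a = tan²(45° − φ/2) = 0.3415.
γ' = 116.2 − 62.4 = 53.80 pcf. h₂ = H − d_w = 19.6 ft.
σ'_h: at surface K_a·q = 38.24; at WT K_a(q+γd_w) = 245.5; at base K_a(q+γd_w+γ'h₂) = 605.6 psf.
P₁ = ½(38.24+245.5)×5.4 = 766.1; P₂ = ½(245.5+605.6)×19.6 = 8341; P_w = ½γ_w h₂² = 11990.
Total = 766.1+8341+11990 = 21090 lb/ft.

21100 lb/ft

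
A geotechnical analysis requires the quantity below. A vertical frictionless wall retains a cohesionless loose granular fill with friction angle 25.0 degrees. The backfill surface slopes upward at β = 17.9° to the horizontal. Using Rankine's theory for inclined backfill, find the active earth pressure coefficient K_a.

0.507

K_a = cos β · (cos β − √(cos²β − cos²φ)) / (cos β + √(cos²β − cos²φ)).
cos β = 0.9516, cos φ = 0.9063, √(cos²β − cos²φ) = 0.2901.
K_a = 0.9516 × (0.9516 − 0.2901)/(0.9516 + 0.2901) = 0.5070.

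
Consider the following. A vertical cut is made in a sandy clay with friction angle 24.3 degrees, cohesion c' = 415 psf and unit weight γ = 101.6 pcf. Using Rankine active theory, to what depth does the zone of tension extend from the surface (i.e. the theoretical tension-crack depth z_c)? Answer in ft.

K_a = tan²(45° − 24.3°/2) = 0.4169; √K_a = 0.6457.
The active pressure is zero where K_a γ z = 2c√K_a, so z_c = 2c/(γ√K_a) = 2×415/(101.6×0.6457) = 12.65 ft.

12.7 ft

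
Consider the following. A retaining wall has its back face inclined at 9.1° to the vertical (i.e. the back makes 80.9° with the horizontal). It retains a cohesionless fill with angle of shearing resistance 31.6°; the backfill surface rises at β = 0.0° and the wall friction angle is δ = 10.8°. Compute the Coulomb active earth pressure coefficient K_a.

0.356

K_a = sin²(α+φ) / [sin²α · sin(α−δ) · (1 + √{sin(φ+δ)sin(φ−β) / (sin(α−δ)sin(α+β))})²].
With α = 80.9°, φ = 31.6°, δ = 10.8°, β = 0.0°: K_a = 0.3561.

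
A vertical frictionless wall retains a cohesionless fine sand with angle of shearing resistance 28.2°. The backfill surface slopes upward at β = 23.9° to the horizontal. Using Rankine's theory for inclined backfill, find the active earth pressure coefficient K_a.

K_a = cos β · (cos β − √(cos²β − cos²φ)) / (cos β + √(cos²β − cos²φ)).
cos β = 0.9143, cos φ = 0.8813, √(cos²β − cos²φ) = 0.2432.
K_a = 0.9143 × (0.9143 − 0.2432)/(0.9143 + 0.2432) = 0.5300.

0.530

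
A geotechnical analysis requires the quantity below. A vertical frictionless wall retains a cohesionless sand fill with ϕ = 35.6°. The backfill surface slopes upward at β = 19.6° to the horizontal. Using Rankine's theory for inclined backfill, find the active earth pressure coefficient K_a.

0.310

K_a = cos β · (cos β − √(cos²β − cos²φ)) / (cos β + √(cos²β − cos²φ)).
cos β = 0.9421, cos φ = 0.8131, √(cos²β − cos²φ) = 0.4758.
K_a = 0.9421 × (0.9421 − 0.4758)/(0.9421 + 0.4758) = 0.3098.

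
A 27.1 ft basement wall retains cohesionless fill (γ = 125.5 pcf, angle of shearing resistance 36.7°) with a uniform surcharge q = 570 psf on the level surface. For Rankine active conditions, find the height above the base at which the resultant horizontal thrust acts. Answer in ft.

K_a = 0.2519.
Triangular part P₁ = ½K_aγH² = 11610 at H/3 = 9.033 ft; rectangular part P₂ = K_a q H = 3890 at H/2 = 13.55 ft.
ȳ = (P₁·9.033 + P₂·13.55)/(P₁+P₂) = 10.17 ft.

10.2 ft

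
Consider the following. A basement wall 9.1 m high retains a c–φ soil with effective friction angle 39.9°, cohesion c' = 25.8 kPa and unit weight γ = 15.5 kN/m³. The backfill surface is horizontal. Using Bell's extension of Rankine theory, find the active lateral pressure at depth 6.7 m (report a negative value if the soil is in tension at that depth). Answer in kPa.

-1.43 kPa

K_a = (1 − sin φ)/(1 + sin φ) = 0.2184.
σ_a = K_a γ z − 2c√K_a = 0.2184×15.5×6.7 − 2×25.8×0.4674 = -1.432 kPa.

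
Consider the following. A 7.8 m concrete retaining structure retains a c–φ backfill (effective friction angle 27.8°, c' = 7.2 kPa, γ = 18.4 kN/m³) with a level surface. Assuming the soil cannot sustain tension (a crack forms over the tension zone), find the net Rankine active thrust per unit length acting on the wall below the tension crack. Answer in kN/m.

142 kN/m

K_a = 0.3639; √K_a = 0.6032.
Tension-crack depth z_c = 2c/(γ√K_a) = 2×7.2/(18.4×0.6032) = 1.297 m.
σ_a at base = K_a γ H − 2c√K_a = 0.3639×18.4×7.8 − 2×7.2×0.6032 = 43.54 kPa.
P_a = ½ × 43.54 × (H − z_c) = 0.5×43.54×6.503 = 141.6 kN/m.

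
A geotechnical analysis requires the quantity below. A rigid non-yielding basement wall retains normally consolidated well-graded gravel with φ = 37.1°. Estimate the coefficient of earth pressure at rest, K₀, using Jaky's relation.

0.397

K₀ = 1 − sin φ' = 1 − sin 37.1° = 0.3968.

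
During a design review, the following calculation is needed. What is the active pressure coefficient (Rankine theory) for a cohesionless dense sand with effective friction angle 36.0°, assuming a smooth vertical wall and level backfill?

0.260

K_a = (1 − sin φ)/(1 + sin φ) = (1 − sin 36.0°)/(1 + sin 36.0°) = 0.2596.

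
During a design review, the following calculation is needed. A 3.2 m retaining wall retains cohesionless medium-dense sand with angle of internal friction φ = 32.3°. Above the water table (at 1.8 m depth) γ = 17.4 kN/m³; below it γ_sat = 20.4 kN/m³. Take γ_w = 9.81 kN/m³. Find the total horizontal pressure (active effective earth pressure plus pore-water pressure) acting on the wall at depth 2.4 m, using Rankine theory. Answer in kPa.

K_a = (1 − sin φ)/(1 + sin φ) = 0.3035.
γ' = 20.4 − 9.81 = 10.59 kN/m³.
Effective vertical stress at 2.4 m: σ'_v = 17.4×1.8 + 10.59×0.600 = 37.67 kPa.
σ'_h = K_a σ'_v = 0.3035 × 37.67 = 11.43 kPa; u = γ_w × 0.600 = 5.886 kPa.
Total σ_h = 11.43 + 5.886 = 17.32 kPa.

17.3 kPa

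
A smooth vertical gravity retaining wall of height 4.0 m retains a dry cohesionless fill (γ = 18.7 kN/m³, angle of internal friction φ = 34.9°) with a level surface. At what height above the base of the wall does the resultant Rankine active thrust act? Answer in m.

1.33 m

K_a = 0.2721.
The pressure distribution is triangular, so the resultant acts at H/3 above the base = 4.0/3 = 1.333 m.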